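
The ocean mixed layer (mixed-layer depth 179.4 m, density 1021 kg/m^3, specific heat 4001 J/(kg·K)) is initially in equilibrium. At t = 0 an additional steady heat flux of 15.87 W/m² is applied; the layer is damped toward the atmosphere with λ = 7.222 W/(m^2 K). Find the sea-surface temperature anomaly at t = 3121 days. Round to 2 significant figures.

2.0 K

Areal heat capacity C = ρ c_p D = 1021 × 4001 × 179.4 = 7.33×10^8 J/(m²·K).
τ = C / λ = 7.33×10^8 / 7.222 = 1.01×10^8 s.
Equilibrium anomaly ΔT_eq = F / λ = 15.87 / 7.222 = 2.20 K.
t = 3121 days = 2.70×10^8 s, so t/τ = 2.66.
ΔT(t) = ΔT_eq (1 − e^(−t/τ)) = 2.20 × (1 − e^−2.66) = 2.04 K.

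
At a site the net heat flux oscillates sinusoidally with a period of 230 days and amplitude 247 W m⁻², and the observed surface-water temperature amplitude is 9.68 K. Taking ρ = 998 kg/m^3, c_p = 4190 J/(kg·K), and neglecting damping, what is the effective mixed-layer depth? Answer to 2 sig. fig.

ω = 2π / 1.99×10^7 s = 3.16×10^-7 s⁻¹.
Required C = F₀ / (A ω) = 247 / (9.68 × 3.16×10^-7) = 8.07×10^7 J/(m²·K).
D = C / (ρ c_p) = 8.07×10^7 / (998 × 4190) = 19.3 m.

19 m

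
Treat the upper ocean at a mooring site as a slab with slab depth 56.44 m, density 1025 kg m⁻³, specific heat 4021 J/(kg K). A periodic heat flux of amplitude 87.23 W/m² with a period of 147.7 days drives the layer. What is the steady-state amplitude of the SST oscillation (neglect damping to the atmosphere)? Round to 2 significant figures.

Areal heat capacity C = ρ c_p D = 1025 × 4021 × 56.44 = 2.33×10^8 J/(m^2 K).
Angular frequency ω = 2π / T = 2π / 1.28×10^7 s = 4.92×10^-7 s⁻¹.
Cω = 2.33×10^8 × 4.92×10^-7 = 115 W/(m²·K).
Amplitude A = F₀ / (Cω) = 87.23 / 115 = 0.762 K.

0.76 K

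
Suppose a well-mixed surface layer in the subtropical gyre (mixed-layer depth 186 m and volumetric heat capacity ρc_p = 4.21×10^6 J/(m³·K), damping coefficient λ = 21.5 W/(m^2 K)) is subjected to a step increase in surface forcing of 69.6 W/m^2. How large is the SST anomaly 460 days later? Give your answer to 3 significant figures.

2.15 K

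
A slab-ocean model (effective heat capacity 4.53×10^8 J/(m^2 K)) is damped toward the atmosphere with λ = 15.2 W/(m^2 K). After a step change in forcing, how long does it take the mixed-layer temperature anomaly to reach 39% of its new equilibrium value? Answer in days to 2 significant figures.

Areal heat capacity C = 4.53×10^8 J/(m^2 K) (given).
τ = C / λ = 4.53×10^8 / 15.2 = 2.98×10^7 s.
Fraction reached: 1 − e^(−t/τ) = 0.39 ⇒ t = −τ ln(1 − 0.39) = τ × 0.494.
t = 1.47×10^7 s = 171 days.

170 days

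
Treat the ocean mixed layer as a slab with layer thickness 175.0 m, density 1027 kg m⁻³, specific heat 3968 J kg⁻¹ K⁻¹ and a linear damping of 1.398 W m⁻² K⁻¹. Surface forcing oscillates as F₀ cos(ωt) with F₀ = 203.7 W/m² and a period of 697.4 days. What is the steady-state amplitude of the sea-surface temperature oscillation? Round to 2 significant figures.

2.7 K

Areal heat capacity C = ρ c_p D = 1027 × 3968 × 175.0 = 7.13×10^8 J m⁻² K⁻¹.
Angular frequency ω = 2π / T = 2π / 6.03×10^7 s = 1.04×10^-7 s⁻¹.
√((Cω)² + λ²) = √((74.4)² + 1.398²) = 74.4 W/(m²·K).
Amplitude A = F₀ / √((Cω)²+λ²) = 203.7 / 74.4 = 2.74 K.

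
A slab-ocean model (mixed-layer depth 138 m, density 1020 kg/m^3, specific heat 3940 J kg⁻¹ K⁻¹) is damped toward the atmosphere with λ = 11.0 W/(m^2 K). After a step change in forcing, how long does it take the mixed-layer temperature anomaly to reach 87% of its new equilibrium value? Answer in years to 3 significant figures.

Areal heat capacity C = ρ c_p D = 1020 × 3940 × 138 = 5.55×10^8 J/(m²·K).
τ = C / λ = 5.55×10^8 / 11.0 = 5.04×10^7 s.
Fraction reached: 1 − e^(−t/τ) = 0.87 ⇒ t = −τ ln(1 − 0.87) = τ × 2.04.
t = 1.03×10^8 s = 3.26 years.

3.26 years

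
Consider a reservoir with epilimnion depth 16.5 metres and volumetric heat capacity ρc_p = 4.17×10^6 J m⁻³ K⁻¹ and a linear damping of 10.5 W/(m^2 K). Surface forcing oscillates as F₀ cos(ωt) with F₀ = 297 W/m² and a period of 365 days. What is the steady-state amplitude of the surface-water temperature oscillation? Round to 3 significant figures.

17.2 K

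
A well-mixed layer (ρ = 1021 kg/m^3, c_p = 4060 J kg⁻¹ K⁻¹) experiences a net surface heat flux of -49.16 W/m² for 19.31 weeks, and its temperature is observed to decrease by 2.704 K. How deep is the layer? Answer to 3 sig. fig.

51.2 m

Heat input Q = F Δt = -49.16 × 1.17×10^7 s = -5.74×10^8 J/m².
Required areal heat capacity C = Q / ΔT = 2.12×10^8 J/(m²·K).
Depth D = C / (ρ c_p) = 2.12×10^8 / (1021 × 4060) = 51.2 m.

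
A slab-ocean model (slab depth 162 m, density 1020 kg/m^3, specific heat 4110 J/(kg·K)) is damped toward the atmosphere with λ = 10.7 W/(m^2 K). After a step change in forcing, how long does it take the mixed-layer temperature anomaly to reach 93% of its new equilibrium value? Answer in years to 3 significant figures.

Areal heat capacity C = ρ c_p D = 1020 × 4110 × 162 = 6.79×10^8 J/(m²·K).
τ = C / λ = 6.79×10^8 / 10.7 = 6.35×10^7 s.
Fraction reached: 1 − e^(−t/τ) = 0.93 ⇒ t = −τ ln(1 − 0.93) = τ × 2.66.
t = 1.69×10^8 s = 5.35 years.

5.35 years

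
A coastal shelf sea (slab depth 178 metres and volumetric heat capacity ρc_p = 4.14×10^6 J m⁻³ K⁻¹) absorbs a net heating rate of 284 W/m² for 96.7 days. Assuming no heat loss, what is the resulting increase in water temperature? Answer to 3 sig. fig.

3.22 K

Areal heat capacity C = ρc_p × D = 4.14×10^6 × 178 = 7.37×10^8 J/(m²·K).
Net heat input Q = F Δt = 284 × (96.7 days × 86400 s/day) = 2.37×10^9 J/m².
ΔT = Q / C = 2.37×10^9 / 7.37×10^8 = 3.22 K.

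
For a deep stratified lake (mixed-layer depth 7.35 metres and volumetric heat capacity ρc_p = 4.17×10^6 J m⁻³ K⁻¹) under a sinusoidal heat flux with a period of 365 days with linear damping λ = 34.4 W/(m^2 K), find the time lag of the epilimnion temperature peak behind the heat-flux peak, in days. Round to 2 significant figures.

10 days

Areal heat capacity C = ρc_p × D = 4.17×10^6 × 7.35 = 3.06×10^7 J/(m²·K).
ω = 2π / 3.15×10^7 s = 1.99×10^-7 s⁻¹.
Phase lag φ = arctan(Cω/λ) = arctan(6.11/34.4) = 0.176 rad.
Time lag = φ / ω = 0.176 / 1.99×10^-7 = 8.82×10^5 s = 10.2 days.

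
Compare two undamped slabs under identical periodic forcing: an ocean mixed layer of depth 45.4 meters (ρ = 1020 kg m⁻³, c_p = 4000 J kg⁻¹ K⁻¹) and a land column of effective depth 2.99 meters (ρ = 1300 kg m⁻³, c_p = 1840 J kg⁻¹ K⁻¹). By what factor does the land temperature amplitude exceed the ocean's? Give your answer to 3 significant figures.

C_ocean = 1020 × 4000 × 45.4 = 1.85×10^8 J/(m²·K).
C_land = 1300 × 1840 × 2.99 = 7.15×10^6 J/(m²·K).
Undamped amplitude ∝ 1/C, so A_land/A_ocean = C_ocean/C_land = 25.9.

25.9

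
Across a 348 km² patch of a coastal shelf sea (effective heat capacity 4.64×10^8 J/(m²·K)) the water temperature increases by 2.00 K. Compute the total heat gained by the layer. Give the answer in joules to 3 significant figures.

3.23×10^17 J

Areal heat capacity C = 4.64×10^8 J/(m²·K) (given).
Heat per unit area: q = C ΔT = 4.64×10^8 × 2.00 = 9.28×10^8 J/m².
Total heat: Q = q × A = 9.28×10^8 × (348 × 10⁶ m²) = 3.23×10^17 J.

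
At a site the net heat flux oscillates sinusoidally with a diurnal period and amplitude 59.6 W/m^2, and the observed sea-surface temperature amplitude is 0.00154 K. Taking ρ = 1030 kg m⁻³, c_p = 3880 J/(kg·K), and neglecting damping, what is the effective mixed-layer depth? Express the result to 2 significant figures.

ω = 2π / 86400 s = 7.27×10^-5 s⁻¹.
Required C = F₀ / (A ω) = 59.6 / (0.00154 × 7.27×10^-5) = 5.32×10^8 J/(m²·K).
D = C / (ρ c_p) = 5.32×10^8 / (1030 × 3880) = 133 m.

130 m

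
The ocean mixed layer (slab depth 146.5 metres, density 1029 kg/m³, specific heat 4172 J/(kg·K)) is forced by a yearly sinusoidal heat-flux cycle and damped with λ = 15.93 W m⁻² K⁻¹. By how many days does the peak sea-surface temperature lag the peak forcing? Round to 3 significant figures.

83.9 days

Areal heat capacity C = ρ c_p D = 1029 × 4172 × 146.5 = 6.29×10^8 J/(m²·K).
ω = 2π / 3.15×10^7 s = 1.99×10^-7 s⁻¹.
Phase lag φ = arctan(Cω/λ) = arctan(125/15.93) = 1.44 rad.
Time lag = φ / ω = 1.44 / 1.99×10^-7 = 7.25×10^6 s = 83.9 days.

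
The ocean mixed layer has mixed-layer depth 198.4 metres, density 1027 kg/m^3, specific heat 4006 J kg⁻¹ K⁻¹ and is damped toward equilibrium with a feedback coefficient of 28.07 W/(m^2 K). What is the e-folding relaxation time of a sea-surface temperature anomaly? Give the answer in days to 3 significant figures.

Areal heat capacity C = ρ c_p D = 1027 × 4006 × 198.4 = 8.16×10^8 J/(m²·K).
Relaxation time τ = C / λ = 8.16×10^8 / 28.07 = 2.91×10^7 s.
In days: 2.91×10^7 s / (86400 s/day) = 337 days.

337 days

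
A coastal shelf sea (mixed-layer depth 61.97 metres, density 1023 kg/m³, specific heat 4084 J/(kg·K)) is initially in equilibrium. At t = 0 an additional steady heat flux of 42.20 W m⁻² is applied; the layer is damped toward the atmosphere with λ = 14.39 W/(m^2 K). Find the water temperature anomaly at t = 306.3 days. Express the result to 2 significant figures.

2.3 K

Areal heat capacity C = ρ c_p D = 1023 × 4084 × 61.97 = 2.59×10^8 J m⁻² K⁻¹.
τ = C / λ = 2.59×10^8 / 14.39 = 1.80×10^7 s.
Equilibrium anomaly ΔT_eq = F / λ = 42.20 / 14.39 = 2.93 K.
t = 306.3 days = 2.65×10^7 s, so t/τ = 1.47.
ΔT(t) = ΔT_eq (1 − e^(−t/τ)) = 2.93 × (1 − e^−1.47) = 2.26 K.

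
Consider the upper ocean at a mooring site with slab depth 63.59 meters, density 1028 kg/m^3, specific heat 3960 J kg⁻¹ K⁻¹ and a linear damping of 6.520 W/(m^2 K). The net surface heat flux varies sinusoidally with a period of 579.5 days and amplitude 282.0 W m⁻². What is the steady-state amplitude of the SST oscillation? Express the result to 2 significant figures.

Areal heat capacity C = ρ c_p D = 1028 × 3960 × 63.59 = 2.59×10^8 J/(m^2 K).
Angular frequency ω = 2π / T = 2π / 5.01×10^7 s = 1.25×10^-7 s⁻¹.
√((Cω)² + λ²) = √((32.5)² + 6.520²) = 33.1 W/(m²·K).
Amplitude A = F₀ / √((Cω)²+λ²) = 282.0 / 33.1 = 8.51 K.

8.5 K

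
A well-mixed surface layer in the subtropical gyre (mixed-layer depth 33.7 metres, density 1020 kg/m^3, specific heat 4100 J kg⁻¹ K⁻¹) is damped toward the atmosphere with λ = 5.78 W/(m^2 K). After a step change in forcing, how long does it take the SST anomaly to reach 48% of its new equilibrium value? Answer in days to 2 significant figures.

180 days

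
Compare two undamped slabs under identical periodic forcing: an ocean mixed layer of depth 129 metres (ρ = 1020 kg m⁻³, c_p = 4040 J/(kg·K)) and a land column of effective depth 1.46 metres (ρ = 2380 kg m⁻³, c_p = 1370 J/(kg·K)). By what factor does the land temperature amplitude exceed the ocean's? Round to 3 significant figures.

112

C_ocean = 1020 × 4040 × 129 = 5.32×10^8 J/(m²·K).
C_land = 2380 × 1370 × 1.46 = 4.76×10^6 J/(m²·K).
Undamped amplitude ∝ 1/C, so A_land/A_ocean = C_ocean/C_land = 112.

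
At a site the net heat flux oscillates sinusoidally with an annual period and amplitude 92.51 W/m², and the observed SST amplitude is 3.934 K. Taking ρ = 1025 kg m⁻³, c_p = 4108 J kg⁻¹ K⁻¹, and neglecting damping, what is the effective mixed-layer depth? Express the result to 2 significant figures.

ω = 2π / 3.15×10^7 s = 1.99×10^-7 s⁻¹.
Required C = F₀ / (A ω) = 92.51 / (3.934 × 1.99×10^-7) = 1.18×10^8 J/(m²·K).
D = C / (ρ c_p) = 1.18×10^8 / (1025 × 4108) = 28.0 m.

28 m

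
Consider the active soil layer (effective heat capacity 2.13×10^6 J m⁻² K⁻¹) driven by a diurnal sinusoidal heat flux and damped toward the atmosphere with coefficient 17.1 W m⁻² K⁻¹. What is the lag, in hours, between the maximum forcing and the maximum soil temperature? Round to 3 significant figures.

Areal heat capacity C = 2.13×10^6 J m⁻² K⁻¹ (given).
ω = 2π / 86400 s = 7.27×10^-5 s⁻¹.
Phase lag φ = arctan(Cω/λ) = arctan(155/17.1) = 1.46 rad.
Time lag = φ / ω = 1.46 / 7.27×10^-5 = 20100 s = 5.58 hours.

5.58 hours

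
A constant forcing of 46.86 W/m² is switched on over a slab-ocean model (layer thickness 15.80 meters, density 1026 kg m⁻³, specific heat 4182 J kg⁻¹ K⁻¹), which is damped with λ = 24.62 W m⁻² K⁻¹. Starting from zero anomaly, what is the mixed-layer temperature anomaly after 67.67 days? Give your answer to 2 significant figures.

Areal heat capacity C = ρ c_p D = 1026 × 4182 × 15.80 = 6.78×10^7 J/(m^2 K).
τ = C / λ = 6.78×10^7 / 24.62 = 2.75×10^6 s.
Equilibrium anomaly ΔT_eq = F / λ = 46.86 / 24.62 = 1.90 K.
t = 67.67 days = 5.85×10^6 s, so t/τ = 2.12.
ΔT(t) = ΔT_eq (1 − e^(−t/τ)) = 1.90 × (1 − e^−2.12) = 1.68 K.

1.7 K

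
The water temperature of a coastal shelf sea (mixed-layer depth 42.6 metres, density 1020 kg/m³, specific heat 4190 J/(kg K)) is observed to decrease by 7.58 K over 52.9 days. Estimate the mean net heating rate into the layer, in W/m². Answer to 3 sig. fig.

Areal heat capacity C = ρ c_p D = 1020 × 4190 × 42.6 = 1.82×10^8 J/(m²·K).
Required heat per unit area: Q = C ΔT = 1.82×10^8 × -7.58 = -1.38×10^9 J/m².
Flux F = Q / Δt = -1.38×10^9 / 4.57×10^6 s = -302 W/m².

-302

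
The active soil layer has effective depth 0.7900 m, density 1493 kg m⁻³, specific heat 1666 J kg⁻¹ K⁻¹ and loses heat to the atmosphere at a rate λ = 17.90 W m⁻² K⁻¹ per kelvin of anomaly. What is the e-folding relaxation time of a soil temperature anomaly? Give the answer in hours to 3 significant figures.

30.5 hours

Areal heat capacity C = ρ c_p D = 1493 × 1666 × 0.7900 = 1.96×10^6 J/(m^2 K).
Relaxation time τ = C / λ = 1.96×10^6 / 17.90 = 1.10×10^5 s.
In hours: 1.10×10^5 s / (3600 s/hour) = 30.5 hours.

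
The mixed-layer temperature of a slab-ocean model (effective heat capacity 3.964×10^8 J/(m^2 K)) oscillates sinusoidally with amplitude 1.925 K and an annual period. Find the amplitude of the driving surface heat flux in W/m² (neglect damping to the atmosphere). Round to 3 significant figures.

Areal heat capacity C = 3.964×10^8 J/(m^2 K) (given).
ω = 2π / 3.15×10^7 s = 1.99×10^-7 s⁻¹.
Cω = 3.96×10^8 × 1.99×10^-7 = 79.0 W/(m²·K).
F₀ = A × Cω = 1.925 × 79.0 = 152 W/m².

152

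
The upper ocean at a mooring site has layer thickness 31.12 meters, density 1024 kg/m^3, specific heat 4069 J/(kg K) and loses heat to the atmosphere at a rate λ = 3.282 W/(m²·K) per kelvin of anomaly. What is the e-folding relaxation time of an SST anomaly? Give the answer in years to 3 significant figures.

Areal heat capacity C = ρ c_p D = 1024 × 4069 × 31.12 = 1.30×10^8 J/(m^2 K).
Relaxation time τ = C / λ = 1.30×10^8 / 3.282 = 3.95×10^7 s.
In years: 3.95×10^7 s / (3.156×10^7 s/year) = 1.25 years.

1.25 years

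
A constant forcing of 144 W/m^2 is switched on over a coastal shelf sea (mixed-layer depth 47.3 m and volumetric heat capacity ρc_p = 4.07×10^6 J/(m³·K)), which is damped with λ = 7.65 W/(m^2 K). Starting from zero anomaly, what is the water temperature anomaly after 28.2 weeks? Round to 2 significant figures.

9.3 K

Areal heat capacity C = ρc_p × D = 4.07×10^6 × 47.3 = 1.93×10^8 J/(m²·K).
τ = C / λ = 1.93×10^8 / 7.65 = 2.52×10^7 s.
Equilibrium anomaly ΔT_eq = F / λ = 144 / 7.65 = 18.8 K.
t = 28.2 weeks = 1.71×10^7 s, so t/τ = 0.678.
ΔT(t) = ΔT_eq (1 − e^(−t/τ)) = 18.8 × (1 − e^−0.678) = 9.27 K.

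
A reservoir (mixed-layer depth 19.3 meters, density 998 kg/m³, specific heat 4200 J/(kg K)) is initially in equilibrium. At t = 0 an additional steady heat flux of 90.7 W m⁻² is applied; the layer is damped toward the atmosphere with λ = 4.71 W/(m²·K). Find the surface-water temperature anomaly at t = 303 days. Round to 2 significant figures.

15 K

Areal heat capacity C = ρ c_p D = 998 × 4200 × 19.3 = 8.09×10^7 J/(m²·K).
τ = C / λ = 8.09×10^7 / 4.71 = 1.72×10^7 s.
Equilibrium anomaly ΔT_eq = F / λ = 90.7 / 4.71 = 19.3 K.
t = 303 days = 2.62×10^7 s, so t/τ = 1.52.
ΔT(t) = ΔT_eq (1 − e^(−t/τ)) = 19.3 × (1 − e^−1.52) = 15.1 K.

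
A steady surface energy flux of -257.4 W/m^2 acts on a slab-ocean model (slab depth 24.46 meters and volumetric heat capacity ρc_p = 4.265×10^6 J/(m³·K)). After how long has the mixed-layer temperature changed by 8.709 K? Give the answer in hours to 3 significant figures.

980 hours

Areal heat capacity C = ρc_p × D = 4.265×10^6 × 24.46 = 1.04×10^8 J/(m²·K).
Time required: Δt = C ΔT / F = 1.04×10^8 × -8.709 / -257.4 = 3.53×10^6 s.
In hours: 3.53×10^6 s / (3600 s/hour) = 980 hours.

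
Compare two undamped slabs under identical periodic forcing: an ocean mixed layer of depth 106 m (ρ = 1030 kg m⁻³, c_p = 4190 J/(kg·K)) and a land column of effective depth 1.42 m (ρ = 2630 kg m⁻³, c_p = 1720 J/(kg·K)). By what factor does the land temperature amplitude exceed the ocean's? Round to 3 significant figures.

71.2

C_ocean = 1030 × 4190 × 106 = 4.57×10^8 J/(m²·K).
C_land = 2630 × 1720 × 1.42 = 6.42×10^6 J/(m²·K).
Undamped amplitude ∝ 1/C, so A_land/A_ocean = C_ocean/C_land = 71.2.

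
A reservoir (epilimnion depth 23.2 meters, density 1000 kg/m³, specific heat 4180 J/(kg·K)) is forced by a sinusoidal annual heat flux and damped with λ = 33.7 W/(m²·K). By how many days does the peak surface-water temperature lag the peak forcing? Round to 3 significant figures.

Areal heat capacity C = ρ c_p D = 1000 × 4180 × 23.2 = 9.70×10^7 J/(m²·K).
ω = 2π / 3.15×10^7 s = 1.99×10^-7 s⁻¹.
Phase lag φ = arctan(Cω/λ) = arctan(19.3/33.7) = 0.521 rad.
Time lag = φ / ω = 0.521 / 1.99×10^-7 = 2.61×10^6 s = 30.2 days.

30.2 days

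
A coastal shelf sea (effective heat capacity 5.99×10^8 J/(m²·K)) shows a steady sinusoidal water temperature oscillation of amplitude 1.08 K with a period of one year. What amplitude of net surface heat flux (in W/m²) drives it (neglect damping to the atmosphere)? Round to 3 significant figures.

Areal heat capacity C = 5.99×10^8 J/(m²·K) (given).
ω = 2π / 3.15×10^7 s = 1.99×10^-7 s⁻¹.
Cω = 5.99×10^8 × 1.99×10^-7 = 119 W/(m²·K).
F₀ = A × Cω = 1.08 × 119 = 129 W/m².

129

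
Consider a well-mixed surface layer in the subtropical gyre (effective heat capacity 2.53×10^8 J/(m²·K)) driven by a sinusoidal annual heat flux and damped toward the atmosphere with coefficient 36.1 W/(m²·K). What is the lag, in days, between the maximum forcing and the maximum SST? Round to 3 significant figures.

55.1 days

Areal heat capacity C = 2.53×10^8 J/(m²·K) (given).
ω = 2π / 3.15×10^7 s = 1.99×10^-7 s⁻¹.
Phase lag φ = arctan(Cω/λ) = arctan(50.4/36.1) = 0.949 rad.
Time lag = φ / ω = 0.949 / 1.99×10^-7 = 4.76×10^6 s = 55.1 days.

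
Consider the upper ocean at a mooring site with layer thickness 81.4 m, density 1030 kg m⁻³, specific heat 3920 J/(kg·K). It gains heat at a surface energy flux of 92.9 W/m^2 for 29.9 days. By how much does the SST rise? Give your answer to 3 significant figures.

Areal heat capacity C = ρ c_p D = 1030 × 3920 × 81.4 = 3.29×10^8 J/(m²·K).
Net heat input Q = F Δt = 92.9 × (29.9 days × 86400 s/day) = 2.40×10^8 J/m².
ΔT = Q / C = 2.40×10^8 / 3.29×10^8 = 0.730 K.

0.730 K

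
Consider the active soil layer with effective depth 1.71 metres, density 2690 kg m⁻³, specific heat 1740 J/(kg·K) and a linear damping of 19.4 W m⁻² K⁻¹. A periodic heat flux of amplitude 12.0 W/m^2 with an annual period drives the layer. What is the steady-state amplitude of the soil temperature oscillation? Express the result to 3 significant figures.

0.616 K

Areal heat capacity C = ρ c_p D = 2690 × 1740 × 1.71 = 8.00×10^6 J m⁻² K⁻¹.
Angular frequency ω = 2π / T = 2π / 3.15×10^7 s = 1.99×10^-7 s⁻¹.
√((Cω)² + λ²) = √((1.59)² + 19.4²) = 19.5 W/(m²·K).
Amplitude A = F₀ / √((Cω)²+λ²) = 12.0 / 19.5 = 0.616 K.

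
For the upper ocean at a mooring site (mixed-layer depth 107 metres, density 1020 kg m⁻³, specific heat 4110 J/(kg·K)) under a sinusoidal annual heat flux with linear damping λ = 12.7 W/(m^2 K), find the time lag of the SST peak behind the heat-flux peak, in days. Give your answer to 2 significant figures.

83 days

Areal heat capacity C = ρ c_p D = 1020 × 4110 × 107 = 4.49×10^8 J/(m²·K).
ω = 2π / 3.15×10^7 s = 1.99×10^-7 s⁻¹.
Phase lag φ = arctan(Cω/λ) = arctan(89.4/12.7) = 1.43 rad.
Time lag = φ / ω = 1.43 / 1.99×10^-7 = 7.18×10^6 s = 83.0 days.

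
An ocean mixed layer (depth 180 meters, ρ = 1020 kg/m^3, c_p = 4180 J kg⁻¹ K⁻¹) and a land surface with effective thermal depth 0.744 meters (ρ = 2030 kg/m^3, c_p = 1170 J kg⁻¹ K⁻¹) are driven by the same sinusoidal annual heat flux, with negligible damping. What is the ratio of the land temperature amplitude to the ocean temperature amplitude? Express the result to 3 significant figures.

C_ocean = 1020 × 4180 × 180 = 7.67×10^8 J/(m²·K).
C_land = 2030 × 1170 × 0.744 = 1.77×10^6 J/(m²·K).
Undamped amplitude ∝ 1/C, so A_land/A_ocean = C_ocean/C_land = 434.

434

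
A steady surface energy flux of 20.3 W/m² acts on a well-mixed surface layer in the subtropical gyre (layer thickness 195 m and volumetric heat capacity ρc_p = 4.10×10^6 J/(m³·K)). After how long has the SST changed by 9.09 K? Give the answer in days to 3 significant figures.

4140 days

Areal heat capacity C = ρc_p × D = 4.10×10^6 × 195 = 8.00×10^8 J/(m²·K).
Time required: Δt = C ΔT / F = 8.00×10^8 × 9.09 / 20.3 = 3.58×10^8 s.
In days: 3.58×10^8 s / (86400 s/day) = 4140 days.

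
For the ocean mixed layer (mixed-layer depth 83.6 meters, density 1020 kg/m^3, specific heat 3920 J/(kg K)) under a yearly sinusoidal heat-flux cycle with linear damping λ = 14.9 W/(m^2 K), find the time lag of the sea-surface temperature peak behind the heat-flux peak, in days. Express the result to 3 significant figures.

78.5 days

Areal heat capacity C = ρ c_p D = 1020 × 3920 × 83.6 = 3.34×10^8 J m⁻² K⁻¹.
ω = 2π / 3.15×10^7 s = 1.99×10^-7 s⁻¹.
Phase lag φ = arctan(Cω/λ) = arctan(66.6/14.9) = 1.35 rad.
Time lag = φ / ω = 1.35 / 1.99×10^-7 = 6.78×10^6 s = 78.5 days.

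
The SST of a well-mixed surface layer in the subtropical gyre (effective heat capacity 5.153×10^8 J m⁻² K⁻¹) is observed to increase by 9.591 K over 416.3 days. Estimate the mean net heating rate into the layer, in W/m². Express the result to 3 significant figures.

Areal heat capacity C = 5.153×10^8 J m⁻² K⁻¹ (given).
Required heat per unit area: Q = C ΔT = 5.15×10^8 × 9.591 = 4.94×10^9 J/m².
Flux F = Q / Δt = 4.94×10^9 / 3.60×10^7 s = 137 W/m².

137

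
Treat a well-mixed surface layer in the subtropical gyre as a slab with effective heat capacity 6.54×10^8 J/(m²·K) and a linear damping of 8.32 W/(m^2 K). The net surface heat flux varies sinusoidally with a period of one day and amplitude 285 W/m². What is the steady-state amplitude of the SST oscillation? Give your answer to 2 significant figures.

Areal heat capacity C = 6.54×10^8 J/(m²·K) (given).
Angular frequency ω = 2π / T = 2π / 86400 s = 7.27×10^-5 s⁻¹.
√((Cω)² + λ²) = √((47600)² + 8.32²) = 47600 W/(m²·K).
Amplitude A = F₀ / √((Cω)²+λ²) = 285 / 47600 = 0.00599 K.

0.0060 K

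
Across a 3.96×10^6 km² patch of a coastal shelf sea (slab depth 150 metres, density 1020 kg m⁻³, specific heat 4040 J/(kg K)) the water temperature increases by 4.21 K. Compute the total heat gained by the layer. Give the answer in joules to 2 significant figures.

Areal heat capacity C = ρ c_p D = 1020 × 4040 × 150 = 6.18×10^8 J/(m^2 K).
Heat per unit area: q = C ΔT = 6.18×10^8 × 4.21 = 2.60×10^9 J/m².
Total heat: Q = q × A = 2.60×10^9 × (3.96×10^6 × 10⁶ m²) = 1.03×10^22 J.

1.0×10^22 J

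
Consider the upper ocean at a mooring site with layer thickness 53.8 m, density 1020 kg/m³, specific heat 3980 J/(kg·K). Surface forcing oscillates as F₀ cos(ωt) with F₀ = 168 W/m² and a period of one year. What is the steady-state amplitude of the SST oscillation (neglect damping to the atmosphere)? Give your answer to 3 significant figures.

Areal heat capacity C = ρ c_p D = 1020 × 3980 × 53.8 = 2.18×10^8 J m⁻² K⁻¹.
Angular frequency ω = 2π / T = 2π / 3.15×10^7 s = 1.99×10^-7 s⁻¹.
Cω = 2.18×10^8 × 1.99×10^-7 = 43.5 W/(m²·K).
Amplitude A = F₀ / (Cω) = 168 / 43.5 = 3.86 K.

3.86 K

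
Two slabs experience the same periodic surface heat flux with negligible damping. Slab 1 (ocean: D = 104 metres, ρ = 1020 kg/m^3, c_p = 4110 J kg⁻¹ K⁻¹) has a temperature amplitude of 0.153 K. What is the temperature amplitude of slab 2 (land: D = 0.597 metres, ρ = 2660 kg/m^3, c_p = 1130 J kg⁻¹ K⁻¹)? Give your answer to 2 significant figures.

37 K

C_ocean = 4.36×10^8 J/(m²·K); C_land = 1.79×10^6 J/(m²·K).
A ∝ 1/C ⇒ A_land = A_ocean × C_ocean/C_land = 0.153 × 243 = 37.2 K.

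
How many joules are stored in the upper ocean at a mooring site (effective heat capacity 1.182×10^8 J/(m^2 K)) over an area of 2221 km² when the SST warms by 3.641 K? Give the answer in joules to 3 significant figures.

9.56×10^17 J

Areal heat capacity C = 1.182×10^8 J/(m^2 K) (given).
Heat per unit area: q = C ΔT = 1.18×10^8 × 3.641 = 4.30×10^8 J/m².
Total heat: Q = q × A = 4.30×10^8 × (2221 × 10⁶ m²) = 9.56×10^17 J.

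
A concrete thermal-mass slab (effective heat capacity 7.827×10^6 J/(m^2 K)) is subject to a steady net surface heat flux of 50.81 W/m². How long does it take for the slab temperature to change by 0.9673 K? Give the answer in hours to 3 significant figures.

41.4 hours

Areal heat capacity C = 7.827×10^6 J/(m^2 K) (given).
Time required: Δt = C ΔT / F = 7.83×10^6 × 0.9673 / 50.81 = 1.49×10^5 s.
In hours: 1.49×10^5 s / (3600 s/hour) = 41.4 hours.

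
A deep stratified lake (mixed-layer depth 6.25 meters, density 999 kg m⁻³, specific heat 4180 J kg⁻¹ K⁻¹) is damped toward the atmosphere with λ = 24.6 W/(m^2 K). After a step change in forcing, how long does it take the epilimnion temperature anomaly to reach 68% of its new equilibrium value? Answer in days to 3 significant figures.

14.0 days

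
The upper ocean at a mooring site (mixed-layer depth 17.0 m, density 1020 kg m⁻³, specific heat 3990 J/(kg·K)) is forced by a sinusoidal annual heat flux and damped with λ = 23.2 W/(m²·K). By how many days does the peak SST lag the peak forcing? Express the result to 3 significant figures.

31.1 days

Areal heat capacity C = ρ c_p D = 1020 × 3990 × 17.0 = 6.92×10^7 J/(m^2 K).
ω = 2π / 3.15×10^7 s = 1.99×10^-7 s⁻¹.
Phase lag φ = arctan(Cω/λ) = arctan(13.8/23.2) = 0.536 rad.
Time lag = φ / ω = 0.536 / 1.99×10^-7 = 2.69×10^6 s = 31.1 days.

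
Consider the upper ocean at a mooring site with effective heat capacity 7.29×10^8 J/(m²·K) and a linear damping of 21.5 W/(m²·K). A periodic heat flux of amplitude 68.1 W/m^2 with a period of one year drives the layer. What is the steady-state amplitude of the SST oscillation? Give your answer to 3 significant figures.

Areal heat capacity C = 7.29×10^8 J/(m²·K) (given).
Angular frequency ω = 2π / T = 2π / 3.15×10^7 s = 1.99×10^-7 s⁻¹.
√((Cω)² + λ²) = √((145)² + 21.5²) = 147 W/(m²·K).
Amplitude A = F₀ / √((Cω)²+λ²) = 68.1 / 147 = 0.464 K.

0.464 K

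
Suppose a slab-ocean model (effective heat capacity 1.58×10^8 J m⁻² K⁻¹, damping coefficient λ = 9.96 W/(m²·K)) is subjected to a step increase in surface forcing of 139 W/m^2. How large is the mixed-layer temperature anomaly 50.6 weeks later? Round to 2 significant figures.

Areal heat capacity C = 1.58×10^8 J m⁻² K⁻¹ (given).
τ = C / λ = 1.58×10^8 / 9.96 = 1.59×10^7 s.
Equilibrium anomaly ΔT_eq = F / λ = 139 / 9.96 = 14.0 K.
t = 50.6 weeks = 3.06×10^7 s, so t/τ = 1.93.
ΔT(t) = ΔT_eq (1 − e^(−t/τ)) = 14.0 × (1 − e^−1.93) = 11.9 K.

12 K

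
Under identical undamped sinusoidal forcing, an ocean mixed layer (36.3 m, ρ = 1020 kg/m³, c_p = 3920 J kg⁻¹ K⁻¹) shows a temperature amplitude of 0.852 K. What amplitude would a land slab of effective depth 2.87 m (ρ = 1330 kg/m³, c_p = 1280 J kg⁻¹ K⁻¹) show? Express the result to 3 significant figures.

C_ocean = 1.45×10^8 J/(m²·K); C_land = 4.89×10^6 J/(m²·K).
A ∝ 1/C ⇒ A_land = A_ocean × C_ocean/C_land = 0.852 × 29.7 = 25.3 K.

25.3 K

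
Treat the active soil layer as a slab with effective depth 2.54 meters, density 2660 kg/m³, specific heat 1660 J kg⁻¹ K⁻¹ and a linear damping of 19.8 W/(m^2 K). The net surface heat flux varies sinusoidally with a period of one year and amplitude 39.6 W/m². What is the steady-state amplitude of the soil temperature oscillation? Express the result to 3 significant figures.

Areal heat capacity C = ρ c_p D = 2660 × 1660 × 2.54 = 1.12×10^7 J/(m^2 K).
Angular frequency ω = 2π / T = 2π / 3.15×10^7 s = 1.99×10^-7 s⁻¹.
√((Cω)² + λ²) = √((2.23)² + 19.8²) = 19.9 W/(m²·K).
Amplitude A = F₀ / √((Cω)²+λ²) = 39.6 / 19.9 = 1.99 K.

1.99 K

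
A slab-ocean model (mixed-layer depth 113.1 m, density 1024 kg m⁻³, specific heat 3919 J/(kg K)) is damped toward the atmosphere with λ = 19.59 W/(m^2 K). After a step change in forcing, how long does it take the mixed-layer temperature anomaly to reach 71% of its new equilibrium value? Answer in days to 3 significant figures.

Areal heat capacity C = ρ c_p D = 1024 × 3919 × 113.1 = 4.54×10^8 J/(m²·K).
τ = C / λ = 4.54×10^8 / 19.59 = 2.32×10^7 s.
Fraction reached: 1 − e^(−t/τ) = 0.71 ⇒ t = −τ ln(1 − 0.71) = τ × 1.24.
t = 2.87×10^7 s = 332 days.

332 days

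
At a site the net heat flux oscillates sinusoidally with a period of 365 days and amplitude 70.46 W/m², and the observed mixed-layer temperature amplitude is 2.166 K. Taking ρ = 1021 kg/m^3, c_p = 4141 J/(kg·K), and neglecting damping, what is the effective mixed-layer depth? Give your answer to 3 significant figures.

ω = 2π / 3.15×10^7 s = 1.99×10^-7 s⁻¹.
Required C = F₀ / (A ω) = 70.46 / (2.166 × 1.99×10^-7) = 1.63×10^8 J/(m²·K).
D = C / (ρ c_p) = 1.63×10^8 / (1021 × 4141) = 38.6 m.

38.6 m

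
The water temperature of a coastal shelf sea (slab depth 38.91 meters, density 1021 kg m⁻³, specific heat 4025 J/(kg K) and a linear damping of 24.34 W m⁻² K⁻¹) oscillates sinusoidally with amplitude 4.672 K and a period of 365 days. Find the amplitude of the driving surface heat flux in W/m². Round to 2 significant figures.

Areal heat capacity C = ρ c_p D = 1021 × 4025 × 38.91 = 1.60×10^8 J/(m²·K).
ω = 2π / 3.15×10^7 s = 1.99×10^-7 s⁻¹.
√((Cω)² + λ²) = √((31.9)² + 24.34²) = 40.1 W/(m²·K).
F₀ = A × √((Cω)²+λ²) = 4.672 × 40.1 = 187 W/m².

190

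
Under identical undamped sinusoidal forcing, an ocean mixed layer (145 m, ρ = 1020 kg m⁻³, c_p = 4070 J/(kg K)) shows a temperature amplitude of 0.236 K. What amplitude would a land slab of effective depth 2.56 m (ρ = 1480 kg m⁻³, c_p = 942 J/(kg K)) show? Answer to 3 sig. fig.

39.8 K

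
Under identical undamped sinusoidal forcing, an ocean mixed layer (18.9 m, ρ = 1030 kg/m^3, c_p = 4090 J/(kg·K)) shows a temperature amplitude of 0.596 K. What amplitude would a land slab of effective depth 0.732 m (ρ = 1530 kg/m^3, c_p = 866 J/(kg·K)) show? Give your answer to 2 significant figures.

49 K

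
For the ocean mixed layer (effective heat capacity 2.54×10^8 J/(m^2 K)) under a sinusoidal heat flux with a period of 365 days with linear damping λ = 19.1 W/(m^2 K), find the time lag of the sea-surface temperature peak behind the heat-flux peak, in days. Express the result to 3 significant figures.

70.3 days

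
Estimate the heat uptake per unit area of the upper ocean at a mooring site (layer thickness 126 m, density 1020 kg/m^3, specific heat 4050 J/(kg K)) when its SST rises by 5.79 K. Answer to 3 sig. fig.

Areal heat capacity C = ρ c_p D = 1020 × 4050 × 126 = 5.21×10^8 J/(m^2 K).
ΔQ = C ΔT = 5.21×10^8 × 5.79 = 3.01×10^9 J/m².

3.01×10^9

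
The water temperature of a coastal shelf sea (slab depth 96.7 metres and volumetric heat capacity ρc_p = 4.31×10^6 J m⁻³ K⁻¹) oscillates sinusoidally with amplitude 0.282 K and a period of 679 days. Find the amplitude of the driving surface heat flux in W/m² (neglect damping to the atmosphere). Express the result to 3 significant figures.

Areal heat capacity C = ρc_p × D = 4.31×10^6 × 96.7 = 4.17×10^8 J m⁻² K⁻¹.
ω = 2π / 5.87×10^7 s = 1.07×10^-7 s⁻¹.
Cω = 4.17×10^8 × 1.07×10^-7 = 44.6 W/(m²·K).
F₀ = A × Cω = 0.282 × 44.6 = 12.6 W/m².

12.6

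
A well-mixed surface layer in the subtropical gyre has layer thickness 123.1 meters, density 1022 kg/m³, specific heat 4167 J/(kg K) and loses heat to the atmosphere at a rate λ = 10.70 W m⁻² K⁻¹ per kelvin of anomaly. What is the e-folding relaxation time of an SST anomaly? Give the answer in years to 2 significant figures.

1.6 years

Areal heat capacity C = ρ c_p D = 1022 × 4167 × 123.1 = 5.24×10^8 J/(m^2 K).
Relaxation time τ = C / λ = 5.24×10^8 / 10.70 = 4.90×10^7 s.
In years: 4.90×10^7 s / (3.156×10^7 s/year) = 1.55 years.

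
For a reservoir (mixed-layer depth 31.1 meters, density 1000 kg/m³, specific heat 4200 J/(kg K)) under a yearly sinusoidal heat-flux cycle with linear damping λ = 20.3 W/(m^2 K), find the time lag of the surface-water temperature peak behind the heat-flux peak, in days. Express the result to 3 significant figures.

Areal heat capacity C = ρ c_p D = 1000 × 4200 × 31.1 = 1.31×10^8 J/(m^2 K).
ω = 2π / 3.15×10^7 s = 1.99×10^-7 s⁻¹.
Phase lag φ = arctan(Cω/λ) = arctan(26.0/20.3) = 0.908 rad.
Time lag = φ / ω = 0.908 / 1.99×10^-7 = 4.56×10^6 s = 52.8 days.

52.8 days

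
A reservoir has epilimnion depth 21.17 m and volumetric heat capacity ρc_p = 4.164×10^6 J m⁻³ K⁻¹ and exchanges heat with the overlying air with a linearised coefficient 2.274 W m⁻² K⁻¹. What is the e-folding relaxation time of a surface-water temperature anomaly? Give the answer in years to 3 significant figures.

Areal heat capacity C = ρc_p × D = 4.164×10^6 × 21.17 = 8.82×10^7 J/(m²·K).
Relaxation time τ = C / λ = 8.82×10^7 / 2.274 = 3.88×10^7 s.
In years: 3.88×10^7 s / (3.156×10^7 s/year) = 1.23 years.

1.23 years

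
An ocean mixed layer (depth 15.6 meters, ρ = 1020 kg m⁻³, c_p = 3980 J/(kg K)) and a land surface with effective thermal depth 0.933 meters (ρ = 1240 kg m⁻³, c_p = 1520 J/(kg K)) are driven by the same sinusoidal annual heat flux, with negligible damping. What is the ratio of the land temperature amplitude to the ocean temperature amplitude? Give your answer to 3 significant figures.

36.0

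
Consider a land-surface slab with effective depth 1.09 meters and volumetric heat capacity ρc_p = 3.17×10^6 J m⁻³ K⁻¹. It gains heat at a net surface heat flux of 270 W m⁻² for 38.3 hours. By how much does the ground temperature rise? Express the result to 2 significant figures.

Areal heat capacity C = ρc_p × D = 3.17×10^6 × 1.09 = 3.46×10^6 J m⁻² K⁻¹.
Net heat input Q = F Δt = 270 × (38.3 hours × 3600 s/hour) = 3.72×10^7 J/m².
ΔT = Q / C = 3.72×10^7 / 3.46×10^6 = 10.8 K.

11 K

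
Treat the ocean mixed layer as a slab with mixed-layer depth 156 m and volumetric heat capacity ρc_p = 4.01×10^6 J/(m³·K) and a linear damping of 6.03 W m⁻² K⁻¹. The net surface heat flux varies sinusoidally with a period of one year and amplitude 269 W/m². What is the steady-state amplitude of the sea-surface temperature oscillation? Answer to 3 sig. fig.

2.16 K

Areal heat capacity C = ρc_p × D = 4.01×10^6 × 156 = 6.26×10^8 J m⁻² K⁻¹.
Angular frequency ω = 2π / T = 2π / 3.15×10^7 s = 1.99×10^-7 s⁻¹.
√((Cω)² + λ²) = √((125)² + 6.03²) = 125 W/(m²·K).
Amplitude A = F₀ / √((Cω)²+λ²) = 269 / 125 = 2.16 K.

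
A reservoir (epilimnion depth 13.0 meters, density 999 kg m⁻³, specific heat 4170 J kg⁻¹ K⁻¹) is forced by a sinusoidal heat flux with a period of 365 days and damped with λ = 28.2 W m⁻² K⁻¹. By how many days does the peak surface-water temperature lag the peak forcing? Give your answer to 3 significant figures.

21.2 days

Areal heat capacity C = ρ c_p D = 999 × 4170 × 13.0 = 5.42×10^7 J/(m^2 K).
ω = 2π / 3.15×10^7 s = 1.99×10^-7 s⁻¹.
Phase lag φ = arctan(Cω/λ) = arctan(10.8/28.2) = 0.365 rad.
Time lag = φ / ω = 0.365 / 1.99×10^-7 = 1.83×10^6 s = 21.2 days.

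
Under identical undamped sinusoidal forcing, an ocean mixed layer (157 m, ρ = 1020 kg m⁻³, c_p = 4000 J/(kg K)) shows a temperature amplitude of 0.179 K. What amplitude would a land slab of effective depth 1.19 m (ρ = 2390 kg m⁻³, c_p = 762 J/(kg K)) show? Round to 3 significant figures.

C_ocean = 6.41×10^8 J/(m²·K); C_land = 2.17×10^6 J/(m²·K).
A ∝ 1/C ⇒ A_land = A_ocean × C_ocean/C_land = 0.179 × 296 = 52.9 K.

52.9 K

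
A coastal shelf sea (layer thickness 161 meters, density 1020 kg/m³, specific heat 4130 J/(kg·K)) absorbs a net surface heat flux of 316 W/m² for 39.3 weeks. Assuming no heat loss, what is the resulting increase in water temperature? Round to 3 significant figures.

Areal heat capacity C = ρ c_p D = 1020 × 4130 × 161 = 6.78×10^8 J m⁻² K⁻¹.
Net heat input Q = F Δt = 316 × (39.3 weeks × 6.048×10^5 s/week) = 7.51×10^9 J/m².
ΔT = Q / C = 7.51×10^9 / 6.78×10^8 = 11.1 K.

11.1 K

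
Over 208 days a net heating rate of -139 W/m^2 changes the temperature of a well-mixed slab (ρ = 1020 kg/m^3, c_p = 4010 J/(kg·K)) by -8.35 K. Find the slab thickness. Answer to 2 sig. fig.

Heat input Q = F Δt = -139 × 1.80×10^7 s = -2.50×10^9 J/m².
Required areal heat capacity C = Q / ΔT = 2.99×10^8 J/(m²·K).
Depth D = C / (ρ c_p) = 2.99×10^8 / (1020 × 4010) = 73.1 m.

73 m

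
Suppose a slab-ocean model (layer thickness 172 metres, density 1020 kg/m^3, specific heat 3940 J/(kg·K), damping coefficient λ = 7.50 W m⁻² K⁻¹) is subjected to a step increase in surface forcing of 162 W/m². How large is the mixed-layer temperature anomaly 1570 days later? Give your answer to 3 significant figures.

16.6 K

Areal heat capacity C = ρ c_p D = 1020 × 3940 × 172 = 6.91×10^8 J/(m²·K).
τ = C / λ = 6.91×10^8 / 7.50 = 9.22×10^7 s.
Equilibrium anomaly ΔT_eq = F / λ = 162 / 7.50 = 21.6 K.
t = 1570 days = 1.36×10^8 s, so t/τ = 1.47.
ΔT(t) = ΔT_eq (1 − e^(−t/τ)) = 21.6 × (1 − e^−1.47) = 16.6 K.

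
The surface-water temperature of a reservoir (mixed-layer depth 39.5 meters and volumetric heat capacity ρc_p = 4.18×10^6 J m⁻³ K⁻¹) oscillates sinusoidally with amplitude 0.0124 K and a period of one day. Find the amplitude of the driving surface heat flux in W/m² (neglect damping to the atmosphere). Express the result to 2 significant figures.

150

Areal heat capacity C = ρc_p × D = 4.18×10^6 × 39.5 = 1.65×10^8 J/(m²·K).
ω = 2π / 86400 s = 7.27×10^-5 s⁻¹.
Cω = 1.65×10^8 × 7.27×10^-5 = 12000 W/(m²·K).
F₀ = A × Cω = 0.0124 × 12000 = 149 W/m².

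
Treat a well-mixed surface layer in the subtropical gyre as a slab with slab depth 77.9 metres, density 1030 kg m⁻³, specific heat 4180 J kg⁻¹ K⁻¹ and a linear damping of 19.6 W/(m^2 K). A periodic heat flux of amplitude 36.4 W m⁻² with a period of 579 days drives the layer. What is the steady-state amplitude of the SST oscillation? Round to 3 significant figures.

Areal heat capacity C = ρ c_p D = 1030 × 4180 × 77.9 = 3.35×10^8 J m⁻² K⁻¹.
Angular frequency ω = 2π / T = 2π / 5.00×10^7 s = 1.26×10^-7 s⁻¹.
√((Cω)² + λ²) = √((42.1)² + 19.6²) = 46.5 W/(m²·K).
Amplitude A = F₀ / √((Cω)²+λ²) = 36.4 / 46.5 = 0.783 K.

0.783 K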